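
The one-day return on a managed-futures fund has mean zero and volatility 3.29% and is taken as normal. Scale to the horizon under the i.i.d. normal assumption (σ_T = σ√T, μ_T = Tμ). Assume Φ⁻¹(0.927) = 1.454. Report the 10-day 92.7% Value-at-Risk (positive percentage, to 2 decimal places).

σ_{10d} = 3.29% × √10 = 10.404%.
VaR = 1.454 × 10.404% = 15.127%.

15.13%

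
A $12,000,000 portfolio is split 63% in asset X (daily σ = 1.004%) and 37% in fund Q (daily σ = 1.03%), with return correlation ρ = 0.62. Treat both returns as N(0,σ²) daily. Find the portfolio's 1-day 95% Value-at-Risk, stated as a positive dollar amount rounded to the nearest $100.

$181,400

σ_p² = 0.63²·1.004² + 0.37²·1.03² + 2·0.62·0.63·0.37·1.004·1.03 = 0.8442 (%²).
σ_p = √0.8442 = 0.919%.
At 95%, z = 1.645.
VaR = 1.645 × 0.919% = 1.512%; on $12,000,000 that is $181,440.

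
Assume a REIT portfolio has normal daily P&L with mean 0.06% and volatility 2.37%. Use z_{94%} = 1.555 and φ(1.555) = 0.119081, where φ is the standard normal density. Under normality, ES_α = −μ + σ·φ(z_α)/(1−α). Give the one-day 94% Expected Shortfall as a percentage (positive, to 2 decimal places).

4.64%

Tail multiplier: φ(z)/(1−α) = 0.119081 / 0.06 = 1.985.
ES = −(0.06%) + 2.37% × 1.985 = 4.644%.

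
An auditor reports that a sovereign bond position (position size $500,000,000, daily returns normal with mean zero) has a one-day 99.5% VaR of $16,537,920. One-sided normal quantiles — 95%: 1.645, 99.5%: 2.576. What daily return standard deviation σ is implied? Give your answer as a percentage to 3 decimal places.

1.284%

VaR as a fraction: $16,537,920 / $500,000,000 = 3.308%.
σ = VaR / z = 3.308% / 2.576 = 1.284%.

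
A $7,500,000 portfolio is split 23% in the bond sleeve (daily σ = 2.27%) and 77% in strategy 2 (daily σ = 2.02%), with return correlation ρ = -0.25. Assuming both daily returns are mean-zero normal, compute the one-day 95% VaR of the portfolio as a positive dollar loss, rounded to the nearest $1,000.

σ_p² = 0.23²·2.27² + 0.77²·2.02² + 2·-0.25·0.23·0.77·2.27·2.02 = 2.2858 (%²).
σ_p = √2.2858 = 1.512%.
At 95%, z = 1.645.
VaR = 1.645 × 1.512% = 2.487%; on $7,500,000 that is $186,525.

$187,000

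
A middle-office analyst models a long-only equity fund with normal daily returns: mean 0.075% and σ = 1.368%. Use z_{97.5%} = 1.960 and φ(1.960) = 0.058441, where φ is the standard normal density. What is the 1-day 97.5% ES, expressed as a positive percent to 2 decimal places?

Tail multiplier: φ(z)/(1−α) = 0.058441 / 0.025 = 2.338.
ES = −(0.075%) + 1.368% × 2.338 = 3.123%.

3.12%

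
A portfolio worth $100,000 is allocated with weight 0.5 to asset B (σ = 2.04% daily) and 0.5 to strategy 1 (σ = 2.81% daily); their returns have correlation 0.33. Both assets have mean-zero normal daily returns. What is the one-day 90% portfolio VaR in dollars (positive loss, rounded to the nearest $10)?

$2,550

σ_p² = 0.5²·2.04² + 0.5²·2.81² + 2·0.33·0.5·0.5·2.04·2.81 = 3.9603 (%²).
σ_p = √3.9603 = 1.990%.
At 90%, z = 1.282.
VaR = 1.282 × 1.990% = 2.551%; on $100,000 that is $2,551.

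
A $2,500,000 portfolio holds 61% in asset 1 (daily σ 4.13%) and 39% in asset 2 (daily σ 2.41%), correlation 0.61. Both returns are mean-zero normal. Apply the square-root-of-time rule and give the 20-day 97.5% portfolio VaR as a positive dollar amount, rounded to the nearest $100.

$697,100

σ_p = √(0.61²·4.13² + 0.39²·2.41² + 2·0.61·0.61·0.39·4.13·2.41) = 3.181%.
σ_{20d} = 3.181% × √20 = 14.226%.
z(97.5%) = 1.960.
VaR = 1.960 × 14.226% = 27.883%; on $2,500,000 that is $697,075.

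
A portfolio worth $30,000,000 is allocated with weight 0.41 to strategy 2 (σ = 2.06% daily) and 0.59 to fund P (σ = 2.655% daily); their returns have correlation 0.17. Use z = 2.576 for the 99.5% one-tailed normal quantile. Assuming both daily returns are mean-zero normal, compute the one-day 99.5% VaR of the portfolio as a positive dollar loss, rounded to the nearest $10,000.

σ_p² = 0.41²·2.06² + 0.59²·2.655² + 2·0.17·0.41·0.59·2.06·2.655 = 3.6169 (%²).
σ_p = √3.6169 = 1.902%.
VaR = 2.576 × 1.902% = 4.900%; on $30,000,000 that is $1,470,000.

$1,470,000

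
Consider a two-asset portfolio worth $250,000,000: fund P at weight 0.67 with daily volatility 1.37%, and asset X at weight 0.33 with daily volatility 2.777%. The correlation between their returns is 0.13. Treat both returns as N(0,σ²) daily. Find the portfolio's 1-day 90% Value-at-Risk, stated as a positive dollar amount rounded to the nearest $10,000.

$4,420,000

σ_p² = 0.67²·1.37² + 0.33²·2.777² + 2·0.13·0.67·0.33·1.37·2.777 = 1.9011 (%²).
σ_p = √1.9011 = 1.379%.
At 90%, z = 1.282.
VaR = 1.282 × 1.379% = 1.768%; on $250,000,000 that is $4,420,000.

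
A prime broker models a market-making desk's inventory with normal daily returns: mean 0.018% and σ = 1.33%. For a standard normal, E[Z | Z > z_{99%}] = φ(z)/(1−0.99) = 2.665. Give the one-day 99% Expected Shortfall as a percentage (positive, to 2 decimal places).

ES = −(0.018%) + 1.33% × 2.665 = 3.526%.

3.53%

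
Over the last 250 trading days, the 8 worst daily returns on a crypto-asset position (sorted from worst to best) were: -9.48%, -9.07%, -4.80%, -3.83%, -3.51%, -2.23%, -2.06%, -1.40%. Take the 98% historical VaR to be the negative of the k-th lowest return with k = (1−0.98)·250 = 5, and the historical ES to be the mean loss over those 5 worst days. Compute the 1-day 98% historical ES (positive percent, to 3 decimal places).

6.138%

The 5 worst returns sum to -30.69%.
ES = −(-30.69%) / 5 = 6.138%.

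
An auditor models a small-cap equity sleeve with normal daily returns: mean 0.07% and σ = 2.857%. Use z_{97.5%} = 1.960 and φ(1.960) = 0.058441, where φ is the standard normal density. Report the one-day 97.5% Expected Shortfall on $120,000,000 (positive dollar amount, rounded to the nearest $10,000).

Tail multiplier: φ(z)/(1−α) = 0.058441 / 0.025 = 2.338.
ES = −(0.07%) + 2.857% × 2.338 = 6.610%.
On $120,000,000: 0.06610 × $120,000,000 = $7,932,000.

$7,930,000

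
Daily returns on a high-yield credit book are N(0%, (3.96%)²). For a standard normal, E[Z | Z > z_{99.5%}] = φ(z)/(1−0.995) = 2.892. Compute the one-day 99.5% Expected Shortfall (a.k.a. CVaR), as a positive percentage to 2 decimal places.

ES = 3.96% × 2.892 = 11.452%.

11.45%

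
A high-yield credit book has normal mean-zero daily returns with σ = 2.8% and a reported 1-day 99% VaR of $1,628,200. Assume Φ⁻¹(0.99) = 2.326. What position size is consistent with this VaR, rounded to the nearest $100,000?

VaR as a fraction of value: z·σ = 2.326 × 2.8% = 6.5128%.
Position = $1,628,200 / 0.065128 = $25,000,000.

$25,000,000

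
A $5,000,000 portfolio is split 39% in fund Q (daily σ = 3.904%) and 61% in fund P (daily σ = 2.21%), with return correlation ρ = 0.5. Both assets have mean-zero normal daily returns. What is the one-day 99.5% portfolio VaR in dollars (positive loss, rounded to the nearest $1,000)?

σ_p² = 0.39²·3.904² + 0.61²·2.21² + 2·0.5·0.39·0.61·3.904·2.21 = 6.1881 (%²).
σ_p = √6.1881 = 2.488%.
At 99.5%, z = 2.576.
VaR = 2.576 × 2.488% = 6.409%; on $5,000,000 that is $320,450.

$320,000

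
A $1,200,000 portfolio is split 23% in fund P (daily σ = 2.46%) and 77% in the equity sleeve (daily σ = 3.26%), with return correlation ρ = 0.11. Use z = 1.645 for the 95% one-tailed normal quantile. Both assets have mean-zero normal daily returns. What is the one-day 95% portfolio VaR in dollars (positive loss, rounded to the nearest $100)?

$52,000

σ_p² = 0.23²·2.46² + 0.77²·3.26² + 2·0.11·0.23·0.77·2.46·3.26 = 6.9337 (%²).
σ_p = √6.9337 = 2.633%.
VaR = 1.645 × 2.633% = 4.331%; on $1,200,000 that is $51,972.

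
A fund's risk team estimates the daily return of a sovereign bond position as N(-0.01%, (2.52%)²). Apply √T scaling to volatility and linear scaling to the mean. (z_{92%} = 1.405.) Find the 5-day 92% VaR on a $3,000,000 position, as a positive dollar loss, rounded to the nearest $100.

σ_{5d} = 2.52% × √5 = 5.635%; μ_{5d} = 5 × -0.01% = -0.050%.
VaR = −(-0.050%) + 1.405 × 5.635% = 7.967%.
On $3,000,000: 0.07967 × $3,000,000 = $239,010.

$239,000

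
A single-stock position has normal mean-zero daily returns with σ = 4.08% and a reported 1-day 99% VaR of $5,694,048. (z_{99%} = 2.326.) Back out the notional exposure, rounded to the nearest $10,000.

$60,000,000

VaR as a fraction of value: z·σ = 2.326 × 4.08% = 9.49008%.
Position = $5,694,048 / 0.0949008 = $60,000,000.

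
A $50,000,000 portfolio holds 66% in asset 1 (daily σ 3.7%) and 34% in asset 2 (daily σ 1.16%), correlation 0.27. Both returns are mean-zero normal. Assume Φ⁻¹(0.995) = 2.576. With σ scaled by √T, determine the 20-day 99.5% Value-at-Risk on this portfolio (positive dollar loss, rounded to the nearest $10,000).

σ_p = √(0.66²·3.7² + 0.34²·1.16² + 2·0.27·0.66·0.34·3.7·1.16) = 2.577%.
σ_{20d} = 2.577% × √20 = 11.525%.
VaR = 2.576 × 11.525% = 29.688%; on $50,000,000 that is $14,844,000.

$14,840,000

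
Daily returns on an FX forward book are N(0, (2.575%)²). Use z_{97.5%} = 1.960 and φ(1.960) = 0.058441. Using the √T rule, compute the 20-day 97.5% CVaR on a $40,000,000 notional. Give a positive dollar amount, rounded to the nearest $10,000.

σ_{20d} = 2.575% × √20 = 11.516%.
ES multiplier = φ(z)/(1−α) = 0.058441/0.025 = 2.338.
ES = 11.516% × 2.338 = 26.924%; on $40,000,000: $10,769,600.

$10,770,000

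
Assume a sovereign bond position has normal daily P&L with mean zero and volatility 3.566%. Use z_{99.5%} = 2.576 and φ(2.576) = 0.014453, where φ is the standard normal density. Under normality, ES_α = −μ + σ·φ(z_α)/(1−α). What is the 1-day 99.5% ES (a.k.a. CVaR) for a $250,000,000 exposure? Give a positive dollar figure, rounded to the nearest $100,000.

$25,800,000

Tail multiplier: φ(z)/(1−α) = 0.014453 / 0.005 = 2.891.
ES = 3.566% × 2.891 = 10.309%.
On $250,000,000: 0.10309 × $250,000,000 = $25,772,500.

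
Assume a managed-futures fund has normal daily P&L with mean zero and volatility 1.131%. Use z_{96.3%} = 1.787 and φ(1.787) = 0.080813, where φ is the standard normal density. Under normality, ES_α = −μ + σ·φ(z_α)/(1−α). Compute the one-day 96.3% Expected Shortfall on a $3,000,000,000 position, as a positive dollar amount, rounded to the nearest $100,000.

Tail multiplier: φ(z)/(1−α) = 0.080813 / 0.037 = 2.184.
ES = 1.131% × 2.184 = 2.470%.
On $3,000,000,000: 0.02470 × $3,000,000,000 = $74,100,000.

$74,100,000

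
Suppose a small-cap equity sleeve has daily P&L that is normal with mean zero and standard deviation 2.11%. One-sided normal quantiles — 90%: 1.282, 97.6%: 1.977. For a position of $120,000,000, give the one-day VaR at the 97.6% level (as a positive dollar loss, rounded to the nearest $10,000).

VaR = z·σ = 1.977 × 2.11% = 4.171%.
On $120,000,000: 0.04171 × $120,000,000 = $5,005,200.

$5,010,000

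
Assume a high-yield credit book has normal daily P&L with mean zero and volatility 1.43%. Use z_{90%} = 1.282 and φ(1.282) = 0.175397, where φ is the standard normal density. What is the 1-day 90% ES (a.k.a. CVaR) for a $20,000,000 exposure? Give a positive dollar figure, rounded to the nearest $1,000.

Tail multiplier: φ(z)/(1−α) = 0.175397 / 0.1 = 1.754.
ES = 1.43% × 1.754 = 2.508%.
On $20,000,000: 0.02508 × $20,000,000 = $501,600.

$502,000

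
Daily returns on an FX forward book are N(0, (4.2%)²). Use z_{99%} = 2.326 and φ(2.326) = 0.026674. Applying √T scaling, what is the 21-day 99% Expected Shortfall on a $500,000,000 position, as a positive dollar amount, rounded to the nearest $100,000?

$256,700,000

σ_{21d} = 4.2% × √21 = 19.247%.
ES multiplier = φ(z)/(1−α) = 0.026674/0.01 = 2.667.
ES = 19.247% × 2.667 = 51.332%; on $500,000,000: $256,660,000.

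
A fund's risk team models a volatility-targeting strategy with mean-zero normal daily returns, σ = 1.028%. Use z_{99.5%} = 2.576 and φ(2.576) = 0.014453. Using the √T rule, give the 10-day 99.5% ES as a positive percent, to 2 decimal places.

9.40%

σ_{10d} = 1.028% × √10 = 3.251%.
ES multiplier = φ(z)/(1−α) = 0.014453/0.005 = 2.891.
ES = 3.251% × 2.891 = 9.399%.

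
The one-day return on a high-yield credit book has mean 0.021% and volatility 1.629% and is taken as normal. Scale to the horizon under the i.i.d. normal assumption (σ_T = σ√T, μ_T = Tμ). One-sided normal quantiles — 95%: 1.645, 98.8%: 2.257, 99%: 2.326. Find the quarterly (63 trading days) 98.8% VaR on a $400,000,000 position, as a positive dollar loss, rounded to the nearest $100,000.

σ_{63d} = 1.629% × √63 = 12.930%; μ_{63d} = 63 × 0.021% = 1.323%.
VaR = −(1.323%) + 2.257 × 12.930% = 27.860%.
On $400,000,000: 0.27860 × $400,000,000 = $111,440,000.

$111,400,000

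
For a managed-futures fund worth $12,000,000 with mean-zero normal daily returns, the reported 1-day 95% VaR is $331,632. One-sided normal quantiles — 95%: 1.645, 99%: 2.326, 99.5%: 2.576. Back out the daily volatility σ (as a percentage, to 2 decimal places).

VaR as a fraction: $331,632 / $12,000,000 = 2.764%.
σ = VaR / z = 2.764% / 1.645 = 1.680%.

1.68%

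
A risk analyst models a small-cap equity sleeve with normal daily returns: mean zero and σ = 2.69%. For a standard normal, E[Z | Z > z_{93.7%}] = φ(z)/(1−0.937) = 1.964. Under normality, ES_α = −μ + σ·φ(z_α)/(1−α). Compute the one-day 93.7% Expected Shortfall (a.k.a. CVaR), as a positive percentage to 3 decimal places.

ES = 2.69% × 1.964 = 5.283%.

5.283%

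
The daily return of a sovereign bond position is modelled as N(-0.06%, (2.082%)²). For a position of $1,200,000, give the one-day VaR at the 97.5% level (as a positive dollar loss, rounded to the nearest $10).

$49,690

At 97.5% one-sided, z = 1.960.
VaR = −μ + z·σ = −(-0.06%) + 1.960 × 2.082% = 4.141%.
On $1,200,000: 0.04141 × $1,200,000 = $49,692.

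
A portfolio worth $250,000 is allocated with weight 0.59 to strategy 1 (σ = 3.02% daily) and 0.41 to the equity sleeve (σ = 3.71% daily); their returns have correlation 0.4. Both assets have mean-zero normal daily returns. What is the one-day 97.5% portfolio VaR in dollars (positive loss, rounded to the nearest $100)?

$13,600

σ_p² = 0.59²·3.02² + 0.41²·3.71² + 2·0.4·0.59·0.41·3.02·3.71 = 7.6568 (%²).
σ_p = √7.6568 = 2.767%.
At 97.5%, z = 1.960.
VaR = 1.960 × 2.767% = 5.423%; on $250,000 that is $13,558.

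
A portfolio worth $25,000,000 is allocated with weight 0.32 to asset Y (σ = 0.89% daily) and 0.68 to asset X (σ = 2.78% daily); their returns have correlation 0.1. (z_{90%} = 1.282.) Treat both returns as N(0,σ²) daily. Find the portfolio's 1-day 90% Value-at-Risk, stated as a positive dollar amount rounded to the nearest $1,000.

$622,000

σ_p² = 0.32²·0.89² + 0.68²·2.78² + 2·0.1·0.32·0.68·0.89·2.78 = 3.7624 (%²).
σ_p = √3.7624 = 1.940%.
VaR = 1.282 × 1.940% = 2.487%; on $25,000,000 that is $621,750.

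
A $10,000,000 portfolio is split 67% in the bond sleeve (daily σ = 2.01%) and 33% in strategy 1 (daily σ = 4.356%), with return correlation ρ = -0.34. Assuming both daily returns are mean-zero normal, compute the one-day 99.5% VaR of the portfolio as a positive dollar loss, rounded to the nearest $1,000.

σ_p² = 0.67²·2.01² + 0.33²·4.356² + 2·-0.34·0.67·0.33·2.01·4.356 = 2.5636 (%²).
σ_p = √2.5636 = 1.601%.
At 99.5%, z = 2.576.
VaR = 2.576 × 1.601% = 4.124%; on $10,000,000 that is $412,400.

$412,000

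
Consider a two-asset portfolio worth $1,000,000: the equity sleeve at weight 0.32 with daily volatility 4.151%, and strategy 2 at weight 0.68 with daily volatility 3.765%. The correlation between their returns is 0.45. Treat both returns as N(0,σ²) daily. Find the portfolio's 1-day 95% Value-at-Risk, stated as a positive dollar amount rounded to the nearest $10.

σ_p² = 0.32²·4.151² + 0.68²·3.765² + 2·0.45·0.32·0.68·4.151·3.765 = 11.3797 (%²).
σ_p = √11.3797 = 3.373%.
At 95%, z = 1.645.
VaR = 1.645 × 3.373% = 5.549%; on $1,000,000 that is $55,490.

$55,490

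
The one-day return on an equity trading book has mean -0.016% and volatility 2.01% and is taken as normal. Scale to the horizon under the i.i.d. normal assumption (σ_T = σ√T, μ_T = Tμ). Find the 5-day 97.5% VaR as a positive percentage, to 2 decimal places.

At 97.5%, z = 1.960.
σ_{5d} = 2.01% × √5 = 4.494%; μ_{5d} = 5 × -0.016% = -0.080%.
VaR = −(-0.080%) + 1.960 × 4.494% = 8.888%.

8.89%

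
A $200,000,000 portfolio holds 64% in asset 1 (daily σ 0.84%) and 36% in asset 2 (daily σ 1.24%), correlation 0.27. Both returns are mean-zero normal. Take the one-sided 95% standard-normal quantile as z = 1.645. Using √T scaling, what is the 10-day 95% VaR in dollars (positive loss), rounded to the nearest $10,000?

σ_p = √(0.64²·0.84² + 0.36²·1.24² + 2·0.27·0.64·0.36·0.84·1.24) = 0.786%.
σ_{10d} = 0.786% × √10 = 2.486%.
VaR = 1.645 × 2.486% = 4.089%; on $200,000,000 that is $8,178,000.

$8,180,000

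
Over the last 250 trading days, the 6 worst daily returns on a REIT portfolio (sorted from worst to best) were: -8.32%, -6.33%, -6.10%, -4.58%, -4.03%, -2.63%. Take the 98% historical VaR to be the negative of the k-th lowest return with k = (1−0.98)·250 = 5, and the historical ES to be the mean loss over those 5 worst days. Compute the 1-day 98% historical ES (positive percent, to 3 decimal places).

The 5 worst returns sum to -29.36%.
ES = −(-29.36%) / 5 = 5.872%.

5.872%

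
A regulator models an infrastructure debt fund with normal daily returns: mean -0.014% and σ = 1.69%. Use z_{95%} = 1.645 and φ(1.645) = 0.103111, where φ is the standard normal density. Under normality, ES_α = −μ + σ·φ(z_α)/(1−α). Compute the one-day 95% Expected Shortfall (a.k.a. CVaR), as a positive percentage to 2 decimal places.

Tail multiplier: φ(z)/(1−α) = 0.103111 / 0.05 = 2.062.
ES = −(-0.014%) + 1.69% × 2.062 = 3.499%.

3.50%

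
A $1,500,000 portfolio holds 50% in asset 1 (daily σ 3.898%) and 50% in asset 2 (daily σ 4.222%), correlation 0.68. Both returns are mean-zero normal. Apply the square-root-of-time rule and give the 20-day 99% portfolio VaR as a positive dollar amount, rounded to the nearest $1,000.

σ_p = √(0.5²·3.898² + 0.5²·4.222² + 2·0.68·0.5·0.5·3.898·4.222) = 3.722%.
σ_{20d} = 3.722% × √20 = 16.645%.
z(99%) = 2.326.
VaR = 2.326 × 16.645% = 38.716%; on $1,500,000 that is $580,740.

$581,000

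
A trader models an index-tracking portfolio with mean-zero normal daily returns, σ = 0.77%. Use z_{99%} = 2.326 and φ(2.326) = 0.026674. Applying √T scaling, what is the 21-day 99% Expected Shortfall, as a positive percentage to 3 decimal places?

9.412%

σ_{21d} = 0.77% × √21 = 3.529%.
ES multiplier = φ(z)/(1−α) = 0.026674/0.01 = 2.667.
ES = 3.529% × 2.667 = 9.412%.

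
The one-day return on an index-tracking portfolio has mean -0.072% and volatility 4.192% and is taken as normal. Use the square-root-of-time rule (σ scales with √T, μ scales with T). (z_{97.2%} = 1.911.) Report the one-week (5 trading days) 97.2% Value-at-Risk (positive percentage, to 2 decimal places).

18.27%

σ_{5d} = 4.192% × √5 = 9.374%; μ_{5d} = 5 × -0.072% = -0.360%.
VaR = −(-0.360%) + 1.911 × 9.374% = 18.274%.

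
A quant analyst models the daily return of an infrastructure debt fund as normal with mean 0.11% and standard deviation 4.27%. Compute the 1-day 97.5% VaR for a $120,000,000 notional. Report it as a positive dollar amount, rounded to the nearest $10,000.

At 97.5% one-sided, z = 1.960.
VaR = −μ + z·σ = −(0.11%) + 1.960 × 4.27% = 8.259%.
On $120,000,000: 0.08259 × $120,000,000 = $9,910,800.

$9,910,000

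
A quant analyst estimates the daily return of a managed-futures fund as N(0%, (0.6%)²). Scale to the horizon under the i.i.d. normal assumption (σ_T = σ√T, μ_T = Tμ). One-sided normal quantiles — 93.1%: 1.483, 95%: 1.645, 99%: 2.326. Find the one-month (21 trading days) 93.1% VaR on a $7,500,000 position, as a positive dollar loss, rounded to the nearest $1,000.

$306,000

σ_{21d} = 0.6% × √21 = 2.750%.
VaR = 1.483 × 2.750% = 4.078%.
On $7,500,000: 0.04078 × $7,500,000 = $305,850.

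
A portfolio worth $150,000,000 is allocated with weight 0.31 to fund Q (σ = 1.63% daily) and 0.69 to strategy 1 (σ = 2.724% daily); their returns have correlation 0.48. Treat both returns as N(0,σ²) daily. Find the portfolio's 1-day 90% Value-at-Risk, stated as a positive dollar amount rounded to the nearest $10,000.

σ_p² = 0.31²·1.63² + 0.69²·2.724² + 2·0.48·0.31·0.69·1.63·2.724 = 4.6998 (%²).
σ_p = √4.6998 = 2.168%.
At 90%, z = 1.282.
VaR = 1.282 × 2.168% = 2.779%; on $150,000,000 that is $4,168,500.

$4,170,000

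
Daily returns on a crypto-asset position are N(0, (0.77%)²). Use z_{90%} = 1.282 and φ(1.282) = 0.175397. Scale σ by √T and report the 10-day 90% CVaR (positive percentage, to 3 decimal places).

4.271%

σ_{10d} = 0.77% × √10 = 2.435%.
ES multiplier = φ(z)/(1−α) = 0.175397/0.1 = 1.754.
ES = 2.435% × 1.754 = 4.271%.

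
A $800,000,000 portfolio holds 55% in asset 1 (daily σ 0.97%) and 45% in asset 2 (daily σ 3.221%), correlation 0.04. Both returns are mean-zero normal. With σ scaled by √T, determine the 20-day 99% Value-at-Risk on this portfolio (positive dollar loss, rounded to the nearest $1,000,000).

σ_p = √(0.55²·0.97² + 0.45²·3.221² + 2·0.04·0.55·0.45·0.97·3.221) = 1.564%.
σ_{20d} = 1.564% × √20 = 6.994%.
z(99%) = 2.326.
VaR = 2.326 × 6.994% = 16.268%; on $800,000,000 that is $130,144,000.

$130,000,000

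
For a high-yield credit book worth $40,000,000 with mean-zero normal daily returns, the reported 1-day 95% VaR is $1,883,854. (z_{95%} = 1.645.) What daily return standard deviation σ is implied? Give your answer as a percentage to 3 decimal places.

VaR as a fraction: $1,883,854 / $40,000,000 = 4.710%.
σ = VaR / z = 4.710% / 1.645 = 2.863%.

2.863%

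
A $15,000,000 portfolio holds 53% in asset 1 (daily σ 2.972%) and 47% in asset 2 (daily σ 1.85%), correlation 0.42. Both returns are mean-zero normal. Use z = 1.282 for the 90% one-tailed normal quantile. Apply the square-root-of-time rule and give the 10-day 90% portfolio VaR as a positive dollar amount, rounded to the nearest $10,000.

σ_p = √(0.53²·2.972² + 0.47²·1.85² + 2·0.42·0.53·0.47·2.972·1.85) = 2.095%.
σ_{10d} = 2.095% × √10 = 6.625%.
VaR = 1.282 × 6.625% = 8.493%; on $15,000,000 that is $1,273,950.

$1,270,000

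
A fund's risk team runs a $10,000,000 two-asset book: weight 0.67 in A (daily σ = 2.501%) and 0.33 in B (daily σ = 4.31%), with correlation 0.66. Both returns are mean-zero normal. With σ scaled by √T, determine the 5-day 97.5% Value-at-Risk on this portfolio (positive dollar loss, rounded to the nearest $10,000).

σ_p = √(0.67²·2.501² + 0.33²·4.31² + 2·0.66·0.67·0.33·2.501·4.31) = 2.824%.
σ_{5d} = 2.824% × √5 = 6.315%.
z(97.5%) = 1.960.
VaR = 1.960 × 6.315% = 12.377%; on $10,000,000 that is $1,237,700.

$1,240,000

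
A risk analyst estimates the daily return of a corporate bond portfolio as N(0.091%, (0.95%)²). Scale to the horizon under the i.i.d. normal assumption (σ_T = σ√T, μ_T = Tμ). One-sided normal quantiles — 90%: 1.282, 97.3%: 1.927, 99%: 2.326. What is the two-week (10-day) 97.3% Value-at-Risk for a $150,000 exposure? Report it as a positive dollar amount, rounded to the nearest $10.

σ_{10d} = 0.95% × √10 = 3.004%; μ_{10d} = 10 × 0.091% = 0.910%.
VaR = −(0.910%) + 1.927 × 3.004% = 4.879%.
On $150,000: 0.04879 × $150,000 = $7,318.

$7,320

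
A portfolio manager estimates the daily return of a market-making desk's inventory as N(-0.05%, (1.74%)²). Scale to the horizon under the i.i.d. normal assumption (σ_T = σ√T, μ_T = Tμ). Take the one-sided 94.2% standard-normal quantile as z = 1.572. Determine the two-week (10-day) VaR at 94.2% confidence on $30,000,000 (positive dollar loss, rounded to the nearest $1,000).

$2,745,000

σ_{10d} = 1.74% × √10 = 5.502%; μ_{10d} = 10 × -0.05% = -0.500%.
VaR = −(-0.500%) + 1.572 × 5.502% = 9.149%.
On $30,000,000: 0.09149 × $30,000,000 = $2,744,700.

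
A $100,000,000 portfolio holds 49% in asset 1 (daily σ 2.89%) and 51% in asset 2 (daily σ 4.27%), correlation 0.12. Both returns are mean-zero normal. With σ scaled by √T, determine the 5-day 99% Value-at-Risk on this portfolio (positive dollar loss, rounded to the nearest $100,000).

σ_p = √(0.49²·2.89² + 0.51²·4.27² + 2·0.12·0.49·0.51·2.89·4.27) = 2.736%.
σ_{5d} = 2.736% × √5 = 6.118%.
z(99%) = 2.326.
VaR = 2.326 × 6.118% = 14.230%; on $100,000,000 that is $14,230,000.

$14,200,000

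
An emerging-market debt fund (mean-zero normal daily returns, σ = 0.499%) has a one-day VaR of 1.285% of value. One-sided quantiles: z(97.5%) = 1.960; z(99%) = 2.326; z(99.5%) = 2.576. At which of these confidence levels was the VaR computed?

99.5%

Implied z = VaR/σ = 1.285 / 0.499 = 2.575.
This matches z(99.5%) = 2.576.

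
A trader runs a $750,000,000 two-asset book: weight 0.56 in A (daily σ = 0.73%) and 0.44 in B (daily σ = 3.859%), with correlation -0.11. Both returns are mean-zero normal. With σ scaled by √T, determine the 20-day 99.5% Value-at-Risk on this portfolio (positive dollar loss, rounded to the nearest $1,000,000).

σ_p = √(0.56²·0.73² + 0.44²·3.859² + 2·-0.11·0.56·0.44·0.73·3.859) = 1.702%.
σ_{20d} = 1.702% × √20 = 7.612%.
z(99.5%) = 2.576.
VaR = 2.576 × 7.612% = 19.609%; on $750,000,000 that is $147,067,500.

$147,000,000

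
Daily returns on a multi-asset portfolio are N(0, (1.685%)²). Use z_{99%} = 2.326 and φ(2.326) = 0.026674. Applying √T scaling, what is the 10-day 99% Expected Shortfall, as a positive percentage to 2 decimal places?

14.21%

σ_{10d} = 1.685% × √10 = 5.328%.
ES multiplier = φ(z)/(1−α) = 0.026674/0.01 = 2.667.
ES = 5.328% × 2.667 = 14.210%.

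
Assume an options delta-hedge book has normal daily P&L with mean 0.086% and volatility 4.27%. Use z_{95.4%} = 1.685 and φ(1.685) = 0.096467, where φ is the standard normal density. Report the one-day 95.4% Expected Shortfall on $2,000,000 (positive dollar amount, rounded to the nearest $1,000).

Tail multiplier: φ(z)/(1−α) = 0.096467 / 0.046 = 2.097.
ES = −(0.086%) + 4.27% × 2.097 = 8.868%.
On $2,000,000: 0.08868 × $2,000,000 = $177,360.

$177,000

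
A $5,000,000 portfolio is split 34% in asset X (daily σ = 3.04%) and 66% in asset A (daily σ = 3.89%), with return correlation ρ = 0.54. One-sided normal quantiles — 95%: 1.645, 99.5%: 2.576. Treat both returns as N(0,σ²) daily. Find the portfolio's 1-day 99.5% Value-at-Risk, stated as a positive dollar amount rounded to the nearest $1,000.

$418,000

σ_p² = 0.34²·3.04² + 0.66²·3.89² + 2·0.54·0.34·0.66·3.04·3.89 = 10.5258 (%²).
σ_p = √10.5258 = 3.244%.
VaR = 2.576 × 3.244% = 8.357%; on $5,000,000 that is $417,850.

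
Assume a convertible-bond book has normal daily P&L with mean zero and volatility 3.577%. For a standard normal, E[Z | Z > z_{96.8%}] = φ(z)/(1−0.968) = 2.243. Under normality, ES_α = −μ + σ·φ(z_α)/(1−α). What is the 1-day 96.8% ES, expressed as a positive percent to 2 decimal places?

8.02%

ES = 3.577% × 2.243 = 8.023%.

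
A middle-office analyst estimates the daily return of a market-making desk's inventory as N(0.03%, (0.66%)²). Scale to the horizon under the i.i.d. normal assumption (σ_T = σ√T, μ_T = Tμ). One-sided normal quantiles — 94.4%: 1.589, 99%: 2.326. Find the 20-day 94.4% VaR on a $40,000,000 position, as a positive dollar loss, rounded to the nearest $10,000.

$1,640,000

σ_{20d} = 0.66% × √20 = 2.952%; μ_{20d} = 20 × 0.03% = 0.600%.
VaR = −(0.600%) + 1.589 × 2.952% = 4.091%.
On $40,000,000: 0.04091 × $40,000,000 = $1,636,400.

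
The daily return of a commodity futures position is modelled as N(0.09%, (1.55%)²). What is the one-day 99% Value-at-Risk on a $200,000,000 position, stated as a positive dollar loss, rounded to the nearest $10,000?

At 99% one-sided, z = 2.326.
VaR = −μ + z·σ = −(0.09%) + 2.326 × 1.55% = 3.515%.
On $200,000,000: 0.03515 × $200,000,000 = $7,030,000.

$7,030,000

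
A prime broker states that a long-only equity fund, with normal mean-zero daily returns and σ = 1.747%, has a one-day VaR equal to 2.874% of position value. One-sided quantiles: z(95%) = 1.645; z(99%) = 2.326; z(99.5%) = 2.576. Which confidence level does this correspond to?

95%

Implied z = VaR/σ = 2.874 / 1.747 = 1.645.
This matches z(95%) = 1.645.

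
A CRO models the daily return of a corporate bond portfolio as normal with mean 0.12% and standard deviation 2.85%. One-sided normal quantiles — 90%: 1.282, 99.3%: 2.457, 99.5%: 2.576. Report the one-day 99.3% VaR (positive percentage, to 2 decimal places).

6.88%

VaR = −μ + z·σ = −(0.12%) + 2.457 × 2.85% = 6.882%.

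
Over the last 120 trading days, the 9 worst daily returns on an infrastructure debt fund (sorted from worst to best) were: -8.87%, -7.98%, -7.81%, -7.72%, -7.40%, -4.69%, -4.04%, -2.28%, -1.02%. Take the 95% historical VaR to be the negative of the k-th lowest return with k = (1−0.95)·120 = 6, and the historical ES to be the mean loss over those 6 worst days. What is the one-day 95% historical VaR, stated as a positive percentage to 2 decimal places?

4.69%

k = 6; the 6th lowest return is -4.69%, so VaR = 4.69%.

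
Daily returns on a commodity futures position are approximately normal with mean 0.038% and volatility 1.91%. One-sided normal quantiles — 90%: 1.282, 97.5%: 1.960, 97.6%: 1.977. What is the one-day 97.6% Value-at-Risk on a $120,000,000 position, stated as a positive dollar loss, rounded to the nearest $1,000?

VaR = −μ + z·σ = −(0.038%) + 1.977 × 1.91% = 3.738%.
On $120,000,000: 0.03738 × $120,000,000 = $4,485,600.

$4,486,000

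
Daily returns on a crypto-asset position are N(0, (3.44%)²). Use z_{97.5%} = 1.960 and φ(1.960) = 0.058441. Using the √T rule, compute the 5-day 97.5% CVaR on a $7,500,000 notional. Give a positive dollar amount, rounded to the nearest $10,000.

$1,350,000

σ_{5d} = 3.44% × √5 = 7.692%.
ES multiplier = φ(z)/(1−α) = 0.058441/0.025 = 2.338.
ES = 7.692% × 2.338 = 17.984%; on $7,500,000: $1,348,800.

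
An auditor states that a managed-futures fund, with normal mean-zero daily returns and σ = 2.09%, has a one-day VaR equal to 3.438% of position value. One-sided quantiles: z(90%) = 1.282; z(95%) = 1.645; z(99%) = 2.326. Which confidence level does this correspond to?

95%

Implied z = VaR/σ = 3.438 / 2.09 = 1.645.
This matches z(95%) = 1.645.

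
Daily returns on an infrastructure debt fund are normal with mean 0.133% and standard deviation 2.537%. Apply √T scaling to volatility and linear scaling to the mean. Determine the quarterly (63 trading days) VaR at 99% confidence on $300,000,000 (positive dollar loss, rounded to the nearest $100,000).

$115,400,000

At 99%, z = 2.326.
σ_{63d} = 2.537% × √63 = 20.137%; μ_{63d} = 63 × 0.133% = 8.379%.
VaR = −(8.379%) + 2.326 × 20.137% = 38.460%.
On $300,000,000: 0.38460 × $300,000,000 = $115,380,000.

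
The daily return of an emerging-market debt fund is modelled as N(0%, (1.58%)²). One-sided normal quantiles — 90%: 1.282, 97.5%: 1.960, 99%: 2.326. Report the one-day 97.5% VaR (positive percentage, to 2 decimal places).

3.10%

VaR = z·σ = 1.960 × 1.58% = 3.097%.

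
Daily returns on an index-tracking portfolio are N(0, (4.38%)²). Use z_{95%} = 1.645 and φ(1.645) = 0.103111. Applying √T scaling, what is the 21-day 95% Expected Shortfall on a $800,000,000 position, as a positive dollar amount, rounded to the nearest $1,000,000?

σ_{21d} = 4.38% × √21 = 20.072%.
ES multiplier = φ(z)/(1−α) = 0.103111/0.05 = 2.062.
ES = 20.072% × 2.062 = 41.388%; on $800,000,000: $331,104,000.

$331,000,000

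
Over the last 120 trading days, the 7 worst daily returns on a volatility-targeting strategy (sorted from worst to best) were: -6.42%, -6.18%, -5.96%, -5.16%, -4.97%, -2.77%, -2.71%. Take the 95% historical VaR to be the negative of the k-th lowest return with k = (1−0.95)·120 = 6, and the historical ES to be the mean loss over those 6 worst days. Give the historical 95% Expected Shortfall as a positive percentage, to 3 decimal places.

5.243%

The 6 worst returns sum to -31.46%.
ES = −(-31.46%) / 6 = 5.2433…% ≈ 5.243%.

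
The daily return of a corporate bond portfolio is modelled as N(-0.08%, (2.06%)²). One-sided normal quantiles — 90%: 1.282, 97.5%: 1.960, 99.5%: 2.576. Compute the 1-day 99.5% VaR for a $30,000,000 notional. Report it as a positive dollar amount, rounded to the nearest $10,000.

VaR = −μ + z·σ = −(-0.08%) + 2.576 × 2.06% = 5.387%.
On $30,000,000: 0.05387 × $30,000,000 = $1,616,100.

$1,620,000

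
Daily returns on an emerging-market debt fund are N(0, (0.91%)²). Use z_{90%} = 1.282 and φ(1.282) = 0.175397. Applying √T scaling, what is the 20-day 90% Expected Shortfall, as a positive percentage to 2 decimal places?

σ_{20d} = 0.91% × √20 = 4.070%.
ES multiplier = φ(z)/(1−α) = 0.175397/0.1 = 1.754.
ES = 4.070% × 1.754 = 7.139%.

7.14%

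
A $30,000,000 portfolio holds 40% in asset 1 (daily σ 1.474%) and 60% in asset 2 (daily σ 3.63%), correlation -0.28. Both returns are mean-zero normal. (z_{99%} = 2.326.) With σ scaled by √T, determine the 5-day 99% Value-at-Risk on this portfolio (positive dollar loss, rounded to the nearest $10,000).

σ_p = √(0.4²·1.474² + 0.6²·3.63² + 2·-0.28·0.4·0.6·1.474·3.63) = 2.091%.
σ_{5d} = 2.091% × √5 = 4.676%.
VaR = 2.326 × 4.676% = 10.876%; on $30,000,000 that is $3,262,800.

$3,260,000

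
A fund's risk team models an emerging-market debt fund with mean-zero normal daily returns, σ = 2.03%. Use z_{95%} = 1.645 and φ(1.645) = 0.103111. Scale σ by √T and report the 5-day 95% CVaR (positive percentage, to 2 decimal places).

σ_{5d} = 2.03% × √5 = 4.539%.
ES multiplier = φ(z)/(1−α) = 0.103111/0.05 = 2.062.
ES = 4.539% × 2.062 = 9.359%.

9.36%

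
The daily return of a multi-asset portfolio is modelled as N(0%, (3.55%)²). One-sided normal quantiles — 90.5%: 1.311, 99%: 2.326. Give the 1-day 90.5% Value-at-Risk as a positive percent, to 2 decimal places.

VaR = z·σ = 1.311 × 3.55% = 4.654%.

4.65%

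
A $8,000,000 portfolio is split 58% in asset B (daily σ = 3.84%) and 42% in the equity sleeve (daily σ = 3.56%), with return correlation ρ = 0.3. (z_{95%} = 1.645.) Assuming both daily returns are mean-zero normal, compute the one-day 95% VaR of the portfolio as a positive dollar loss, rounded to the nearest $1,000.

σ_p² = 0.58²·3.84² + 0.42²·3.56² + 2·0.3·0.58·0.42·3.84·3.56 = 9.1941 (%²).
σ_p = √9.1941 = 3.032%.
VaR = 1.645 × 3.032% = 4.988%; on $8,000,000 that is $399,040.

$399,000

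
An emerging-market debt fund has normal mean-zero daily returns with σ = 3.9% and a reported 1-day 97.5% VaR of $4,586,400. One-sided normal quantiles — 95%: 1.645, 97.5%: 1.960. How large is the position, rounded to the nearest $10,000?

$60,000,000

VaR as a fraction of value: z·σ = 1.960 × 3.9% = 7.644%.
Position = $4,586,400 / 0.07644 = $60,000,000.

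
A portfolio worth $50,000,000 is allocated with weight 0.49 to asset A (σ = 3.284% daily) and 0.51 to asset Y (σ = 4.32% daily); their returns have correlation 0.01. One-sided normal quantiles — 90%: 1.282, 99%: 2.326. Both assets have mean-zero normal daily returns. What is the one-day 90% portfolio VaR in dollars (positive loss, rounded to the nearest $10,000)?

$1,760,000

σ_p² = 0.49²·3.284² + 0.51²·4.32² + 2·0.01·0.49·0.51·3.284·4.32 = 7.5144 (%²).
σ_p = √7.5144 = 2.741%.
VaR = 1.282 × 2.741% = 3.514%; on $50,000,000 that is $1,757,000.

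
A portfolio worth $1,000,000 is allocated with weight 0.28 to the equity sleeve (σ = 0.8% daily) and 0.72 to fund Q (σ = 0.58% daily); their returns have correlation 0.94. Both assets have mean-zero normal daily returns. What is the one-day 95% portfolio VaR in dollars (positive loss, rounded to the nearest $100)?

σ_p² = 0.28²·0.8² + 0.72²·0.58² + 2·0.94·0.28·0.72·0.8·0.58 = 0.4004 (%²).
σ_p = √0.4004 = 0.633%.
At 95%, z = 1.645.
VaR = 1.645 × 0.633% = 1.041%; on $1,000,000 that is $10,410.

$10,400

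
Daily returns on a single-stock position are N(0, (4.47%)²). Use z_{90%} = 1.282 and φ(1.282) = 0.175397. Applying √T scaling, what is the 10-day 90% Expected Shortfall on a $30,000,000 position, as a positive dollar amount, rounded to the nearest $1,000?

$7,438,000

σ_{10d} = 4.47% × √10 = 14.135%.
ES multiplier = φ(z)/(1−α) = 0.175397/0.1 = 1.754.
ES = 14.135% × 1.754 = 24.793%; on $30,000,000: $7,437,900.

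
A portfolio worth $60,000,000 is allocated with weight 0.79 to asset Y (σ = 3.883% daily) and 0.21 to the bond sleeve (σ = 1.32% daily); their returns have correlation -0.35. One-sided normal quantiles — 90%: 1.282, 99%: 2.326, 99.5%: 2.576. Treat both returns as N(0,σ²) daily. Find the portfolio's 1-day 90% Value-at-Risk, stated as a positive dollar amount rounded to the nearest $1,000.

σ_p² = 0.79²·3.883² + 0.21²·1.32² + 2·-0.35·0.79·0.21·3.883·1.32 = 8.8916 (%²).
σ_p = √8.8916 = 2.982%.
VaR = 1.282 × 2.982% = 3.823%; on $60,000,000 that is $2,293,800.

$2,294,000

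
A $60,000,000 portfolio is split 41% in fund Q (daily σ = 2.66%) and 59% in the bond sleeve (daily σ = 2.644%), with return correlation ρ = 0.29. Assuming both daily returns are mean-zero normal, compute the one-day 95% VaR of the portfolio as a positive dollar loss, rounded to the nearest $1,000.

$2,119,000

σ_p² = 0.41²·2.66² + 0.59²·2.644² + 2·0.29·0.41·0.59·2.66·2.644 = 4.6096 (%²).
σ_p = √4.6096 = 2.147%.
At 95%, z = 1.645.
VaR = 1.645 × 2.147% = 3.532%; on $60,000,000 that is $2,119,200.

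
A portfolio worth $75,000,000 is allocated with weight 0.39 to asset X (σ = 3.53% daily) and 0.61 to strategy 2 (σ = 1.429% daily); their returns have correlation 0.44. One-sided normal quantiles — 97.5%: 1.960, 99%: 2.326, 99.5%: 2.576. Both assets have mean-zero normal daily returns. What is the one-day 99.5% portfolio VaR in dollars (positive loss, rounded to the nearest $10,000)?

σ_p² = 0.39²·3.53² + 0.61²·1.429² + 2·0.44·0.39·0.61·3.53·1.429 = 3.7112 (%²).
σ_p = √3.7112 = 1.926%.
VaR = 2.576 × 1.926% = 4.961%; on $75,000,000 that is $3,720,750.

$3,720,000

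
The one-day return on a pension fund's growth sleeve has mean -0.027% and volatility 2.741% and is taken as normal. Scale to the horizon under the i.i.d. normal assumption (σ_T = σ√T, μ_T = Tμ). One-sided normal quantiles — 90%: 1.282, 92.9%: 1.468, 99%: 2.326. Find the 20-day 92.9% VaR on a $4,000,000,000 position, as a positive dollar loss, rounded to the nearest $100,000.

$741,400,000

σ_{20d} = 2.741% × √20 = 12.258%; μ_{20d} = 20 × -0.027% = -0.540%.
VaR = −(-0.540%) + 1.468 × 12.258% = 18.535%.
On $4,000,000,000: 0.18535 × $4,000,000,000 = $741,400,000.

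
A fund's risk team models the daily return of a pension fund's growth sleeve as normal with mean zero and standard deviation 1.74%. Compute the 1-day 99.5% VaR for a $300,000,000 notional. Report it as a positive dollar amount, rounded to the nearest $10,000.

$13,450,000

At 99.5% one-sided, z = 2.576.
VaR = z·σ = 2.576 × 1.74% = 4.482%.
On $300,000,000: 0.04482 × $300,000,000 = $13,446,000.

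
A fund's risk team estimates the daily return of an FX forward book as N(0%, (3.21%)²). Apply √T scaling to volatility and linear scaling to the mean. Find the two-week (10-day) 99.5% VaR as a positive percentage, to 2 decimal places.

At 99.5%, z = 2.576.
σ_{10d} = 3.21% × √10 = 10.151%.
VaR = 2.576 × 10.151% = 26.149%.

26.15%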